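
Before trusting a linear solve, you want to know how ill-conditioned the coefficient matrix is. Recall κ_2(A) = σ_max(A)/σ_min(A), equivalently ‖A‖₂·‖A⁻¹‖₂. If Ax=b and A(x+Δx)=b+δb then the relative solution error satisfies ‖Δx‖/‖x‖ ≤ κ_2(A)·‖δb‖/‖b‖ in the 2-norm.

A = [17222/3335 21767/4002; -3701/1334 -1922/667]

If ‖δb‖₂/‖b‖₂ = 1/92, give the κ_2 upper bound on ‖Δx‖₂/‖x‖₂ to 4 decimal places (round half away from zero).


3.7500

M = AᵀA = [1528824161/44488900 240785552/6673335; 240785552/6673335 606789313/16016004]. tr(M)=17199257/238050, det(M)=83521/1904400
solving λ² − 17199257/238050·λ + 83521/1904400 = 0 gives λ = 289/4, 289/476100
σ_max=√(289/4)=(17/2), σ_min=√(289/476100)=(17/690) → κ = 345.0000
perturbation bound = 345.0000·1/92 = 3.7500


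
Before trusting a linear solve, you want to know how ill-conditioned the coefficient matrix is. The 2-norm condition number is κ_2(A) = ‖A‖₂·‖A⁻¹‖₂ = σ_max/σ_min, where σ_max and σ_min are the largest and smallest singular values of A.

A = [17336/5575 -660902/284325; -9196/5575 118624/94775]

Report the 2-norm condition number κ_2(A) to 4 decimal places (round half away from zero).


334.5000

M = AᵀA = [385103312/31080625 -866470352/93241875; -866470352/93241875 1949606692/279725625]. tr(M)=43324292/2237805, det(M)=937024/279725625
eigenvalues of AᵀA: λ = (tr ± √(tr²−4·det))/2 = 484/25, 1936/11189025
κ_2(A) = √(λ_max/λ_min) = √((484/25) / (1936/11189025)) = 334.5000


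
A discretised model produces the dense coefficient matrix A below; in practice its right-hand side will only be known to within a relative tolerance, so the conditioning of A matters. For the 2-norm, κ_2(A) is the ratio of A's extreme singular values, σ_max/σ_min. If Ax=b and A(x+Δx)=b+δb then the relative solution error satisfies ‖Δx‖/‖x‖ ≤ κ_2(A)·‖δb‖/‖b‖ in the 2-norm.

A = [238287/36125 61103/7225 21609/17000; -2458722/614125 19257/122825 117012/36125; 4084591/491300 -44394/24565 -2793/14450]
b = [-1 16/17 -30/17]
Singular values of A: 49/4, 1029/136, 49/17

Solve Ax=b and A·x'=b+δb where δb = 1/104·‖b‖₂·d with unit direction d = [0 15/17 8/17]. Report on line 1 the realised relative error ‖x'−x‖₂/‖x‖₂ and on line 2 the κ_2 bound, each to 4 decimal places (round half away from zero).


0.0355
0.0409

from the listed singular values, σ₁ = 49/4, σ_n = 49/17
condition number: (49/4) ÷ (49/17) = 4.2500
perturbation bound = 4.2500·1/104 = 0.0409
solve Ax = b  →  x = [-0.2038 0.0351 0.0370]
2-norm of b is 2.2361; of x, 0.2101
δb = ε·‖b‖·d = [0.0000 0.0190 0.0101]; solving A·Δx = δb gives ‖Δx‖ = 0.0075
dividing the unrounded norms, ‖Δx‖/‖x‖ = 0.0355
so the bound overstates the realised error by a factor of ≈ 1.1508 (computed from the unrounded values)


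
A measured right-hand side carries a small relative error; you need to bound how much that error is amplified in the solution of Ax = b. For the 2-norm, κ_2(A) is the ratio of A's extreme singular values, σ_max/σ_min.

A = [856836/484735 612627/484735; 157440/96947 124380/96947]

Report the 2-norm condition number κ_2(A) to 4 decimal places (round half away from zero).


41.7875

AᵀA = [1609811856/279391225 1206278892/279391225; 1206278892/279391225 906149169/279391225]; tr = 100638441/11175649, det = 518400/11175649
solving λ² − 100638441/11175649·λ + 518400/11175649 = 0 gives λ = 9, 57600/11175649
κ = σ_max/σ_min = 3/(240/3343) = 41.7875


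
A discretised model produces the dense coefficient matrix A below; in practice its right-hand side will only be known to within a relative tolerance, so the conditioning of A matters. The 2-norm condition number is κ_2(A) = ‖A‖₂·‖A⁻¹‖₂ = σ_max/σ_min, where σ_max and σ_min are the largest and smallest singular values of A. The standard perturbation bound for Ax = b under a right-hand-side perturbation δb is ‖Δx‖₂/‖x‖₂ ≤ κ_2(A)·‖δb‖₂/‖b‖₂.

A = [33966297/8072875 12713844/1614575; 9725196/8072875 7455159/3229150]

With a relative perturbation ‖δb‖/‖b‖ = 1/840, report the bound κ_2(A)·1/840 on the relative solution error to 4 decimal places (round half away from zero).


form AᵀA = [1997262030609/104274097225 748949828094/20854819445; 748949828094/20854819445 1123434740385/16683855556] with trace 124826701149/1443240100 and determinant 74805201/1443240100
solving λ² − 124826701149/1443240100·λ + 74805201/1443240100 = 0 gives λ = 8649/100, 8649/14432401
σ_max=√(8649/100)=(93/10), σ_min=√(8649/14432401)=(93/3799) → κ = 379.9000
perturbation bound = 379.9000·1/840 = 0.4523

0.4523


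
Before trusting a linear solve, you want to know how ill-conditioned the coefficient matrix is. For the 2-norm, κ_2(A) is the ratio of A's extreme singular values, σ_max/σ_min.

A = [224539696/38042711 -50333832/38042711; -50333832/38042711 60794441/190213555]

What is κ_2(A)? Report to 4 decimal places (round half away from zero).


AᵀA = [31500041477440/860944592641 -35437081415112/4304722963205; -35437081415112/4304722963205 39877055414401/21523614816025]; tr = 492193987121/12804054025, det = 236421376/12804054025
λ_max, λ_min = (492193987121/12804054025 ± √242242812349783238515041/163943799475118700625)/2 = 961/25, 246016/512162161
so κ_2 = √((961/25) / (246016/512162161)) = 282.8875

282.8875


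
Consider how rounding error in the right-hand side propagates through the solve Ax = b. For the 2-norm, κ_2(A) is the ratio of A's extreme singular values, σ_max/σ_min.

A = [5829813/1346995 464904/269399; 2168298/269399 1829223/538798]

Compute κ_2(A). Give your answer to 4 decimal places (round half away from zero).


AᵀA = [40331281617/482937325 3360674691/96587465; 3360674691/96587465 1120734549/77269972]; tr = 14564883861/148596100, det = 96059601/148596100
λ_max, λ_min = (14564883861/148596100 ± √212078745556113642921/22080800935210000)/2 = 9801/100, 9801/1485961
κ = σ_max/σ_min = (99/10)/(99/1219) = 121.9000

121.9000


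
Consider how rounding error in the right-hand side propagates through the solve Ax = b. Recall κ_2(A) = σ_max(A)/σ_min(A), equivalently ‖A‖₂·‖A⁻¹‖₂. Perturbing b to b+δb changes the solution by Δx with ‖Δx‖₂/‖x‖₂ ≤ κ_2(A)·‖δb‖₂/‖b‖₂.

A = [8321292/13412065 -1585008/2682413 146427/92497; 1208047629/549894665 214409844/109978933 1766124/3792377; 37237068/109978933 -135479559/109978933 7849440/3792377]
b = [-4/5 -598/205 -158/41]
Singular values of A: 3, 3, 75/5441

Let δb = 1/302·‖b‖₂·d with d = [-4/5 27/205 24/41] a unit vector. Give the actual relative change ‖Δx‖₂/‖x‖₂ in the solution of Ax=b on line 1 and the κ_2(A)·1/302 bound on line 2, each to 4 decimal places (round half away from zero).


0.0081
0.7207

largest singular value 3, smallest 75/5441
κ_2(A) = 3 / (75/5441) = 217.6400
worst-case relative error ≤ 217.6400 × 1/302 = 0.7207
solve Ax = b  →  x = [91.7926 -88.3421 -69.4557]
2-norm of b is 4.8990; of x, 145.1010
with δb = [-0.0130 0.0021 0.0095], A·Δx = δb → ‖Δx‖ = 1.1768
dividing the unrounded norms, ‖Δx‖/‖x‖ = 0.0081
realised/bound (from unrounded values) ≈ 0.0113


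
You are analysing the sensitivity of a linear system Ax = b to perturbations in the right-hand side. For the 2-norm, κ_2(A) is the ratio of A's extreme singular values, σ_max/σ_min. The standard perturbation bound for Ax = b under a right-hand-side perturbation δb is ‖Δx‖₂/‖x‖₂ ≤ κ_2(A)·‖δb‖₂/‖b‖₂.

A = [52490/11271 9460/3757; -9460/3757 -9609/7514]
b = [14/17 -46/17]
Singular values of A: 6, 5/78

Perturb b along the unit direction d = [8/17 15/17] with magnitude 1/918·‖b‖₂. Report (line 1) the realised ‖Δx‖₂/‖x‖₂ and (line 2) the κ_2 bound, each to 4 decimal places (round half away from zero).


0.0015
0.1020

σ_max = 6, σ_min = 5/78
κ = σ_max/σ_min = 6/(5/78) = 93.6000
bound on ‖Δx‖/‖x‖: κ·ε = 93.6000·1/918 = 0.1020
solve Ax = b  →  x = [14.9765 -27.3725]
2-norm of b is 2.8284; of x, 31.2018
with δb = [0.0014 0.0027], A·Δx = δb → ‖Δx‖ = 0.0481
realised ‖Δx‖/‖x‖ = 0.0015
so the bound overstates the realised error by a factor of ≈ 66.1890 (computed from the unrounded values)


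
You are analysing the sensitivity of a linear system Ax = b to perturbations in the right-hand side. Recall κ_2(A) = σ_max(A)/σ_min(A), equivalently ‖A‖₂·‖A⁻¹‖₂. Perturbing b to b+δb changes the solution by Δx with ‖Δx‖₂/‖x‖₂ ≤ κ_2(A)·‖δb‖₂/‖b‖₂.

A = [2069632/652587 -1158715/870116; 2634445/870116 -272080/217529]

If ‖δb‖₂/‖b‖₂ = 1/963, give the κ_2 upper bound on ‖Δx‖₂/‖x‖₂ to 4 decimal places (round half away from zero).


0.3595

form AᵀA = [155763055849/8102160144 -1352096620/168795003; -1352096620/168795003 3004828625/900240016] with trace 540847673/23970888 and determinant 3258025/767068416
char-poly roots: 361/16 and 9025/47941776
κ_2(A) = √(λ_max/λ_min) = √((361/16) / (9025/47941776)) = 346.2000
perturbation bound = 346.2000·1/963 = 0.3595


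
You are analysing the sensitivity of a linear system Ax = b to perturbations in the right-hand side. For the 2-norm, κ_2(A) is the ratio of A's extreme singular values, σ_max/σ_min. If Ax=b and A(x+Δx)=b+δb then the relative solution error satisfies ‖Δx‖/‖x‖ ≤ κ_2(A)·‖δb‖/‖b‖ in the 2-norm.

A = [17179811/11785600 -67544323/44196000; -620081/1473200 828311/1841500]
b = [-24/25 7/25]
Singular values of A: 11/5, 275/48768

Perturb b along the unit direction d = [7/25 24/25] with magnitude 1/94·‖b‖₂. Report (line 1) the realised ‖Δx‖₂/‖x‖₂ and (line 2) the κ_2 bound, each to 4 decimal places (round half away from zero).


4.1505
4.1505

from the listed singular values, σ₁ = 11/5, σ_n = 275/48768
κ_2(A) = (11/5) / (275/48768) = 390.1440
bound on ‖Δx‖/‖x‖: κ·ε = 390.1440·1/94 = 4.1505
solve Ax = b  →  x = [-0.3135 0.3292]
‖b‖₂ = 1.0000 and ‖x‖₂ = 0.4545
δb = ε·‖b‖·d = [0.0030 0.0102]; solving A·Δx = δb gives ‖Δx‖ = 1.8866
realised ‖Δx‖/‖x‖ = 4.1505
tightness: 4.1505 against a bound of 4.1505; the bound is attained (ratio 1)


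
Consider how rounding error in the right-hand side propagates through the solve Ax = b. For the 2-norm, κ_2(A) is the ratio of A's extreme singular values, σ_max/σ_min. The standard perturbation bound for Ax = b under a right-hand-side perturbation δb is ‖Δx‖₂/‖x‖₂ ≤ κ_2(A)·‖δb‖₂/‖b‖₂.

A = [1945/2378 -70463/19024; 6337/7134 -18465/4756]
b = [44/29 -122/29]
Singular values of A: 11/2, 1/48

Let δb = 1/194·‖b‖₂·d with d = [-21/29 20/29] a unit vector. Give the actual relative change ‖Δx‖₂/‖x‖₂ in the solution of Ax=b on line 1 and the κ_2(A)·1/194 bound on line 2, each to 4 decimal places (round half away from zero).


0.0058
1.3608

σ_max = 11/2, σ_min = 1/48
condition number: (11/2) ÷ (1/48) = 264.0000
κ_2(A)·‖δb‖/‖b‖ = 1.3608
solve Ax = b  →  x = [-187.3969 -41.7916]
2-norm of b is 4.4721; of x, 192.0003
re-solving with b+δb shifts x by Δx of norm 1.1065
dividing the unrounded norms, ‖Δx‖/‖x‖ = 0.0058
realised/bound (from unrounded values) ≈ 0.0042


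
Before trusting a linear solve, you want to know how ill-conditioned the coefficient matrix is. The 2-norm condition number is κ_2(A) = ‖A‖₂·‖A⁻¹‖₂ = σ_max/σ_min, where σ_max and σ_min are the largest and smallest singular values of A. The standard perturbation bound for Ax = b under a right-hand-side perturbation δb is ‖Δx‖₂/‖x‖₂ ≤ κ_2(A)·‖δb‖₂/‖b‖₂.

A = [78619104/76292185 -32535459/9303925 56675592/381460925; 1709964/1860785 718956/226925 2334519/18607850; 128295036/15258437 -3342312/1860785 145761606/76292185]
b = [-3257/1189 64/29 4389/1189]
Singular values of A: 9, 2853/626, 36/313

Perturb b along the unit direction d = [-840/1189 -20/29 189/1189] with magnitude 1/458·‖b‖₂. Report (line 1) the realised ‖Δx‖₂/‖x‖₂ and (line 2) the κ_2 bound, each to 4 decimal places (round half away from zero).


σ_max = 9, σ_min = 36/313
κ_2(A) = 9 / (36/313) = 78.2500
worst-case relative error ≤ 78.2500 × 1/458 = 0.1709
solve Ax = b  →  x = [-1.3566 0.7492 8.6066]
‖b‖₂ = 5.0990 and ‖x‖₂ = 8.7450
δb = ε·‖b‖·d = [-0.0079 -0.0077 0.0018]; solving A·Δx = δb gives ‖Δx‖ = 0.0968
realised ‖Δx‖/‖x‖ = 0.0111
so the bound overstates the realised error by a factor of ≈ 15.4353 (computed from the unrounded values)

0.0111
0.1709


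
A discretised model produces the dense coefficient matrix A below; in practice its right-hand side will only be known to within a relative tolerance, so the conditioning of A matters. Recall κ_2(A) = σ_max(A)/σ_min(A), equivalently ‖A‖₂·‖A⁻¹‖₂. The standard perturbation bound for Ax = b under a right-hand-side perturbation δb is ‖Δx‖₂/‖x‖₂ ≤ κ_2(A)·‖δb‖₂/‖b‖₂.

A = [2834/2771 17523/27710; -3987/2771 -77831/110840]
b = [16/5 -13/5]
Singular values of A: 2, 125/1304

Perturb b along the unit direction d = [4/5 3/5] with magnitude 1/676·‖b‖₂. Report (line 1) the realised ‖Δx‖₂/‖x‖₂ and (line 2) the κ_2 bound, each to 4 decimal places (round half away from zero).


σ_max = 2, σ_min = 125/1304
κ_2(A) = 2 / (125/1304) = 20.8640
worst-case relative error ≤ 20.8640 × 1/676 = 0.0309
solve Ax = b  →  x = [-3.1445 10.1459]
‖b‖ = 4.1231, ‖x‖ = 10.6220
with δb = [0.0049 0.0037], A·Δx = δb → ‖Δx‖ = 0.0636
realised ‖Δx‖/‖x‖ = 0.0060
tightness: 0.0060 against a bound of 0.0309 (unrounded ratio ≈ 0.1941)

0.0060
0.0309


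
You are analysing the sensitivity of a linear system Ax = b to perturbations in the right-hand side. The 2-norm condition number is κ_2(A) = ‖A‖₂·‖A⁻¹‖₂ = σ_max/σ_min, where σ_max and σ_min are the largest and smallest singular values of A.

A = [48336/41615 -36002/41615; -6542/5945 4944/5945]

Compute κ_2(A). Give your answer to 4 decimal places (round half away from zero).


AᵀA = [5271652/2059225 -3953664/2059225; -3953664/2059225 2965348/2059225]; tr = 329480/82369, det = 16/82369
eigenvalues of AᵀA: λ = (tr ± √(tr²−4·det))/2 = 4, 4/82369
σ_max=√4=2, σ_min=√(4/82369)=(2/287) → κ = 287.0000

287.0000


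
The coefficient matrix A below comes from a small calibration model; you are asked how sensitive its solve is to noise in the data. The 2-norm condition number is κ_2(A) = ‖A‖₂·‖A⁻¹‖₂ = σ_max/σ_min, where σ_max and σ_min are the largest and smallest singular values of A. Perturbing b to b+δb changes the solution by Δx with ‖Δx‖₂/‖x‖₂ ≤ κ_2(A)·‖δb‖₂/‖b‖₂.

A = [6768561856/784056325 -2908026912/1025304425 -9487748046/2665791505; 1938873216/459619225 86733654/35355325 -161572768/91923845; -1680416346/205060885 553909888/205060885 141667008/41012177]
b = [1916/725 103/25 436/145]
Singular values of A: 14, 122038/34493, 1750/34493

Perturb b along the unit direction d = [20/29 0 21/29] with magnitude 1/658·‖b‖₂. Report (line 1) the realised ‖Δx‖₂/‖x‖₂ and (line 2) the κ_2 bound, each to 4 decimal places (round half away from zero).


from the listed singular values, σ₁ = 14, σ_n = 1750/34493
κ = σ_max/σ_min = 14/(1750/34493) = 275.9440
κ_2(A)·‖δb‖/‖b‖ = 0.4194
solve Ax = b  →  x = [30.6169 1.0873 72.6542]
‖b‖₂ = 5.7446 and ‖x‖₂ = 78.8493
Δx = A⁻¹·δb where δb = 1/658·5.7446·d; ‖Δx‖ = 0.1721
realised ‖Δx‖/‖x‖ = 0.0022
tightness: 0.0022 against a bound of 0.4194 (unrounded ratio ≈ 0.0052)

0.0022
0.4194


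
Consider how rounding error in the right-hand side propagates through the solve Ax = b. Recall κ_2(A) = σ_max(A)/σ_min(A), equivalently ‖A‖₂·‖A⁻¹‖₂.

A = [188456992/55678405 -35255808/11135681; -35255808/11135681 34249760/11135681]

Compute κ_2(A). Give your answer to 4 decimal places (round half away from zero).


105.9280

AᵀA = [79179949794304/3686188803025 -15079332151296/737237760605; -15079332151296/737237760605 2872791983104/147447552121]; tr = 179547858944/4383102025, det = 26214400/175324081
λ_max, λ_min = (179547858944/4383102025 ± √32225943612402104795136/19211583361559100625)/2 = 1024/25, 640000/175324081
so κ_2 = √((1024/25) / (640000/175324081)) = 105.9280


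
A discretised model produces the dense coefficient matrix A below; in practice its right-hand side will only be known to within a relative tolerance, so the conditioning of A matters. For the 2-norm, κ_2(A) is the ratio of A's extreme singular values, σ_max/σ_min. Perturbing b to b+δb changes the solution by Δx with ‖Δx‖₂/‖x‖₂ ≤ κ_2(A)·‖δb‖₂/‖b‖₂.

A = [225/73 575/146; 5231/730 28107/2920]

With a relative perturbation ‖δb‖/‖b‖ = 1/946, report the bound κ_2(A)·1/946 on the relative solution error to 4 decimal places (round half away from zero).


0.1235

M = AᵀA = [32425861/532900 172902717/2131600; 172902717/2131600 922253449/8526400]. tr(M)=57642689/341056, det(M)=714025/341056
λ_max, λ_min = (57642689/341056 ± √3321705505109121/116319195136)/2 = 169, 4225/341056
so κ_2 = √(169 / (4225/341056)) = 116.8000
perturbation bound = 116.8000·1/946 = 0.1235


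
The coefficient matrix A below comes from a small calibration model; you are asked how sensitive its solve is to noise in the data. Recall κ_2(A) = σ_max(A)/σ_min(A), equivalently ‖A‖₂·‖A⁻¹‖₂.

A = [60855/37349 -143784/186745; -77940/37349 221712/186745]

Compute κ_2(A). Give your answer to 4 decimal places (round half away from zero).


27.4625

AᵀA = [9777974625/1394947801 -5206041720/1394947801; -5206041720/1394947801 2793201984/1394947801]; tr = 43498881/4826809, det = 518400/4826809
char-poly roots: 9 and 57600/4826809
κ = σ_max/σ_min = 3/(240/2197) = 27.4625


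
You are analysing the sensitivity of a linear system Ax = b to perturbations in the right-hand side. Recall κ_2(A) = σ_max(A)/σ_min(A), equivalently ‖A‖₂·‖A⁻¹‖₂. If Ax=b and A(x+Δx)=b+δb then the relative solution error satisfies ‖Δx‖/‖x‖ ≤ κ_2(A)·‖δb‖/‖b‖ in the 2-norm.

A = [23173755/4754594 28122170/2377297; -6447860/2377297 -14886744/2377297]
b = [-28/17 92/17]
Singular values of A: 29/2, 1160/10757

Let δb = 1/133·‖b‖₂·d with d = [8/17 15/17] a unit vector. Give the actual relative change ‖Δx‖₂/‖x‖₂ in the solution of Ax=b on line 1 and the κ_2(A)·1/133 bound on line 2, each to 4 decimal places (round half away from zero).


0.0106
1.0110

largest singular value 29/2, smallest 1160/10757
condition number: (29/2) ÷ (1160/10757) = 134.4625
perturbation bound = 134.4625·1/133 = 1.0110
solve Ax = b  →  x = [-34.3459 14.0119]
‖b‖₂ = 5.6569 and ‖x‖₂ = 37.0941
δb = ε·‖b‖·d = [0.0200 0.0375]; solving A·Δx = δb gives ‖Δx‖ = 0.3944
realised ‖Δx‖/‖x‖ = 0.0106
tightness: 0.0106 against a bound of 1.0110 (unrounded ratio ≈ 0.0105)


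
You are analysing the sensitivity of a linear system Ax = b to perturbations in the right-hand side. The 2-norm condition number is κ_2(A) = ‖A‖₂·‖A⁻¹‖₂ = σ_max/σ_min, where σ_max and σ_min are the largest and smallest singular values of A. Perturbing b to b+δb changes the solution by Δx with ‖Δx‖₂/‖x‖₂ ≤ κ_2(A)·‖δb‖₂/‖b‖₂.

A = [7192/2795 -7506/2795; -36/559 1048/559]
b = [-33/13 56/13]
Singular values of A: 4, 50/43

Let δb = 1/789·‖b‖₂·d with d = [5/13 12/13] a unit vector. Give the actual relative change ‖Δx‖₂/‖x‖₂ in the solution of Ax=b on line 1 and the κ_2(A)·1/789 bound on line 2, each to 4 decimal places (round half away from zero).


σ_max = 4, σ_min = 50/43
condition number: 4 ÷ (50/43) = 3.4400
κ_2(A)·‖δb‖/‖b‖ = 0.0044
solve Ax = b  →  x = [1.4640 2.3480]
‖b‖ = 5.0000, ‖x‖ = 2.7670
Δx = A⁻¹·δb where δb = 1/789·5.0000·d; ‖Δx‖ = 0.0054
realised ‖Δx‖/‖x‖ = 0.0020
tightness: 0.0020 against a bound of 0.0044 (unrounded ratio ≈ 0.4517)

0.0020
0.0044


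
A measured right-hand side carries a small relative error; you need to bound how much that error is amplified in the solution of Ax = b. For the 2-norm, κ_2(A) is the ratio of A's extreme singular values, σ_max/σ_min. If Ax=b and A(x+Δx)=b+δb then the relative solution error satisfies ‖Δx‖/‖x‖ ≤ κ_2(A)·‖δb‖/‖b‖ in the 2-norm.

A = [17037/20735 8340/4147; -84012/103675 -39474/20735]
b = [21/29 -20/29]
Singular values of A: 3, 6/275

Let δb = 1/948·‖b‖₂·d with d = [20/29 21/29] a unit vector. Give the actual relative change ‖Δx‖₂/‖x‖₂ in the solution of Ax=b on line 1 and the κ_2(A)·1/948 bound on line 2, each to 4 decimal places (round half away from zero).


σ_max = 3, σ_min = 6/275
κ_2(A) = 3 / (6/275) = 137.5000
worst-case relative error ≤ 137.5000 × 1/948 = 0.1450
solve Ax = b  →  x = [0.1282 0.3077]
‖b‖₂ = 1.0000 and ‖x‖₂ = 0.3333
δb = ε·‖b‖·d = [0.0007 0.0008]; solving A·Δx = δb gives ‖Δx‖ = 0.0483
dividing the unrounded norms, ‖Δx‖/‖x‖ = 0.1450
so the bound is sharp here: realised error equals the bound

0.1450
0.1450


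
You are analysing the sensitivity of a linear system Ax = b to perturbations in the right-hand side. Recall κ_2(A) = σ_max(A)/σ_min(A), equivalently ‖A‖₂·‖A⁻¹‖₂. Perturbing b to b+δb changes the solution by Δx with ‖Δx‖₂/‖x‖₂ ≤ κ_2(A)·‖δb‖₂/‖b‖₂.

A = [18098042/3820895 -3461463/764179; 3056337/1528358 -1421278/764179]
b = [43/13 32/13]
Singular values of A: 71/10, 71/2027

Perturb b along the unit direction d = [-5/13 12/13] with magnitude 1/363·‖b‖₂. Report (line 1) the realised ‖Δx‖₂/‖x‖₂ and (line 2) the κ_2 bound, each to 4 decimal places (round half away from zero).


0.0114
0.5584

from the listed singular values, σ₁ = 71/10, σ_n = 71/2027
κ = σ_max/σ_min = (71/10)/(71/2027) = 202.7000
perturbation bound = 202.7000·1/363 = 0.5584
solve Ax = b  →  x = [20.0971 20.2851]
‖b‖₂ = 4.1231 and ‖x‖₂ = 28.5549
Δx = A⁻¹·δb where δb = 1/363·4.1231·d; ‖Δx‖ = 0.3243
relative error = 0.0114
realised/bound (from unrounded values) ≈ 0.0203


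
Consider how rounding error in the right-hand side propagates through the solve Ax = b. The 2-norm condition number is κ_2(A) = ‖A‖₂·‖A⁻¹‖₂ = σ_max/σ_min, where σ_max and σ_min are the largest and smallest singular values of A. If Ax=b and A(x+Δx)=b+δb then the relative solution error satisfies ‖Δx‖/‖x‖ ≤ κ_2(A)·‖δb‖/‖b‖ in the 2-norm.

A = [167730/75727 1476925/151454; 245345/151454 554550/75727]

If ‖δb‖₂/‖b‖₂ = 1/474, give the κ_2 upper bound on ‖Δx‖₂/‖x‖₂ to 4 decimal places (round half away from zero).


AᵀA = [172727580625/22938314116 191890350000/5734578529; 191890350000/5734578529 3411410265625/22938314116]; tr = 1066073125/6822818, det = 9765625/54582544
eigenvalues of AᵀA: λ = (tr ± √(tr²−4·det))/2 = 625/4, 15625/13645636
κ = σ_max/σ_min = (25/2)/(125/3694) = 369.4000
bound on ‖Δx‖/‖x‖: κ·ε = 369.4000·1/474 = 0.7793

0.7793


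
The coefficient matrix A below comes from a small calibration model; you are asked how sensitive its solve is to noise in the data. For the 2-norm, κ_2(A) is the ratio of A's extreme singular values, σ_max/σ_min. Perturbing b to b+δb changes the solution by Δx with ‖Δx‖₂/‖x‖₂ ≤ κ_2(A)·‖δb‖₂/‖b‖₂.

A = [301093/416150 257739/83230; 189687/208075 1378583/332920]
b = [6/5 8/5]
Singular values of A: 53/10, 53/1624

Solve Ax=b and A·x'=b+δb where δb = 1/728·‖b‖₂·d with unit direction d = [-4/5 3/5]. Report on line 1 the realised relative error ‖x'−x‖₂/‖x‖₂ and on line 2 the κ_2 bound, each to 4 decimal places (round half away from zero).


largest singular value 53/10, smallest 53/1624
κ_2(A) = (53/10) / (53/1624) = 162.4000
bound on ‖Δx‖/‖x‖: κ·ε = 162.4000·1/728 = 0.2231
solve Ax = b  →  x = [0.0828 0.3682]
‖b‖ = 2.0000, ‖x‖ = 0.3774
with δb = [-0.0022 0.0016], A·Δx = δb → ‖Δx‖ = 0.0842
realised ‖Δx‖/‖x‖ = 0.2231
tightness: 0.2231 against a bound of 0.2231; the bound is attained (ratio 1)

0.2231
0.2231


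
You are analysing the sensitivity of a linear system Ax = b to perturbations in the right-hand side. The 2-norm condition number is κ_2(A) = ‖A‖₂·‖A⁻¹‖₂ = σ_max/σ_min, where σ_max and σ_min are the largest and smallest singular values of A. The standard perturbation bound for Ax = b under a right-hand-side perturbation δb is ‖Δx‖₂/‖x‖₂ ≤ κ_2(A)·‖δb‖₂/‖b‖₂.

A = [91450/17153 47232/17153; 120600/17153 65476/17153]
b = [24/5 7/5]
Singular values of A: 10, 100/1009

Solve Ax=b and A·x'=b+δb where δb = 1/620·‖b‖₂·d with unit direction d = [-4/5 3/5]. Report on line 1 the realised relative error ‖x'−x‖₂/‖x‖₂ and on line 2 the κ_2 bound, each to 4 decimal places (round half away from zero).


σ_max = 10, σ_min = 100/1009
condition number: 10 ÷ (100/1009) = 100.9000
κ_2(A)·‖δb‖/‖b‖ = 0.1627
solve Ax = b  →  x = [14.5976 -26.5206]
‖b‖₂ = 5.0000 and ‖x‖₂ = 30.2726
re-solving with b+δb shifts x by Δx of norm 0.0814
dividing the unrounded norms, ‖Δx‖/‖x‖ = 0.0027
tightness: 0.0027 against a bound of 0.1627 (unrounded ratio ≈ 0.0165)

0.0027
0.1627


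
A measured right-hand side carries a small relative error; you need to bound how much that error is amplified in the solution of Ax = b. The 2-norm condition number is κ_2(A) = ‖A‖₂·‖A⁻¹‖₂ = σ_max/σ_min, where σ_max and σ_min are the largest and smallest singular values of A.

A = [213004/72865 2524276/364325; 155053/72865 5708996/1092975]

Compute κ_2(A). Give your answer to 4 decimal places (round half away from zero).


168.1500

M = AᵀA = [2776485473/212372329 99929584484/3185584935; 99929584484/3185584935 3597614369824/47783774025]. tr(M)=24984163321/282744225, det(M)=78074896/282744225
char-poly roots: 2209/25 and 35344/11309769
so κ_2 = √((2209/25) / (35344/11309769)) = 168.1500


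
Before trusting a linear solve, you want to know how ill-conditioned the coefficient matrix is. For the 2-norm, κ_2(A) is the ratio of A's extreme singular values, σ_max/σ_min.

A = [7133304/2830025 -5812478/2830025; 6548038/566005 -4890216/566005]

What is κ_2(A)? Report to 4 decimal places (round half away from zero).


110.4400

AᵀA = [667938172036/4764450625 -500889457152/4764450625; -500889457152/4764450625 375752655364/4764450625]; tr = 41747633096/190578025, det = 29986576/7623121
char-poly roots: 5476/25 and 136900/7623121
κ_2(A) = √(λ_max/λ_min) = √((5476/25) / (136900/7623121)) = 110.4400


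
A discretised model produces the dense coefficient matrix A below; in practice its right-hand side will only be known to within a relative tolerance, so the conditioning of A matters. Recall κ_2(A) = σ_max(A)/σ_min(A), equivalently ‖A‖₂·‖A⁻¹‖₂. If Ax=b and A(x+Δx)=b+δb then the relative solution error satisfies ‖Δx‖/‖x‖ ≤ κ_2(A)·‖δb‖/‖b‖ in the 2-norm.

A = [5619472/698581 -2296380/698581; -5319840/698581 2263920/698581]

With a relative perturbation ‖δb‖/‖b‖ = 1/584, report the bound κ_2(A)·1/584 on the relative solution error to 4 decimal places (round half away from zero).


0.2380

form AᵀA = [71199956224/580279921 -29664845760/580279921; -29664845760/580279921 12364678800/580279921] with trace 494465296/3433609 and determinant 3686400/3433609
λ_max, λ_min = (494465296/3433609 ± √244445298323497216/11789670764881)/2 = 144, 25600/3433609
κ_2(A) = √(λ_max/λ_min) = √(144 / (25600/3433609)) = 138.9750
perturbation bound = 138.9750·1/584 = 0.2380


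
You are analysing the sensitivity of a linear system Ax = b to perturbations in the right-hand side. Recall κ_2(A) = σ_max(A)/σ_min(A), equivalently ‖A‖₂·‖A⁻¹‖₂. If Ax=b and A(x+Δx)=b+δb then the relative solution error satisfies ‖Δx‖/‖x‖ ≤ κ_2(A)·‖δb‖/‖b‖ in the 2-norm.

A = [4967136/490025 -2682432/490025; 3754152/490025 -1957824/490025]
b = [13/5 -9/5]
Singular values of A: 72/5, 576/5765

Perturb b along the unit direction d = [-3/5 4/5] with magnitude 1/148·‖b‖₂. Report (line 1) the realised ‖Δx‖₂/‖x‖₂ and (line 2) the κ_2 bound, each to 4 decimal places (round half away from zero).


0.0071
0.9738

σ_max = 72/5, σ_min = 576/5765
κ = σ_max/σ_min = (72/5)/(576/5765) = 144.1250
bound on ‖Δx‖/‖x‖: κ·ε = 144.1250·1/148 = 0.9738
solve Ax = b  →  x = [-14.0686 -26.5262]
‖b‖ = 3.1623, ‖x‖ = 30.0261
Δx = A⁻¹·δb where δb = 1/148·3.1623·d; ‖Δx‖ = 0.2139
realised ‖Δx‖/‖x‖ = 0.0071
realised/bound (from unrounded values) ≈ 0.0073


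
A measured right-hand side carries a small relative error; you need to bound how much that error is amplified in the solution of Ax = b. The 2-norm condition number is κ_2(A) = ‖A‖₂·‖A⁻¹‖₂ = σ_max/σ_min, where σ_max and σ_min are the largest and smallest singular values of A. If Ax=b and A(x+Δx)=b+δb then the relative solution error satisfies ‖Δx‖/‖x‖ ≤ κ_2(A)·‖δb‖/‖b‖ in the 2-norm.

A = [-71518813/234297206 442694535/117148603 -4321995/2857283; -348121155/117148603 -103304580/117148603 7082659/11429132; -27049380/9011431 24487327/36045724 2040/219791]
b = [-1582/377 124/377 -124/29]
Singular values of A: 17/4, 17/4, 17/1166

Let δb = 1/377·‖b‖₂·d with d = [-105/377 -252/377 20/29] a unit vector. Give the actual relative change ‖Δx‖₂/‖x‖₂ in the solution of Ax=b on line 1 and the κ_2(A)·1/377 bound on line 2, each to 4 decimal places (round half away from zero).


0.0080
0.7732

largest singular value 17/4, smallest 17/1166
condition number: (17/4) ÷ (17/1166) = 291.5000
bound on ‖Δx‖/‖x‖: κ·ε = 291.5000·1/377 = 0.7732
solve Ax = b  →  x = [-10.8540 -52.5275 -126.2624]
2-norm of b is 6.0000; of x, 137.1829
δb = ε·‖b‖·d = [-0.0044 -0.0106 0.0110]; solving A·Δx = δb gives ‖Δx‖ = 1.0916
dividing the unrounded norms, ‖Δx‖/‖x‖ = 0.0080
tightness: 0.0080 against a bound of 0.7732 (unrounded ratio ≈ 0.0103)


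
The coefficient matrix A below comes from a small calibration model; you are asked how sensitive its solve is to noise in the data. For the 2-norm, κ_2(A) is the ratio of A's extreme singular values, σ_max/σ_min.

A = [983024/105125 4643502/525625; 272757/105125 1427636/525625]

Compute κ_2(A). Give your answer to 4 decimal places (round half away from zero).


M = AᵀA = [333034421/3536405 7926514596/88410125; 7926514596/88410125 37760408596/442050625]. tr(M)=94399181/525625, det(M)=80604484/13140625
eigenvalues of AᵀA: λ = (tr ± √(tr²−4·det))/2 = 4489/25, 17956/525625
κ_2(A) = √(λ_max/λ_min) = √((4489/25) / (17956/525625)) = 72.5000

72.5000


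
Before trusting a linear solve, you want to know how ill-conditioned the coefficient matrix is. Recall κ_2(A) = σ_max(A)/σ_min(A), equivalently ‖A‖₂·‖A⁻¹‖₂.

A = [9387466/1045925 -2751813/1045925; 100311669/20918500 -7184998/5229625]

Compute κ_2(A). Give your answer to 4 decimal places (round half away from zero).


393.7600

form AᵀA = [156789751204249/1514130250000 -5716253008179/189266281250; -5716253008179/189266281250 833688809461/94633140625] with trace 272206035449/2422608400 and determinant 7890481/96904336
solving λ² − 272206035449/2422608400·λ + 7890481/96904336 = 0 gives λ = 2809/25, 70225/96904336
κ_2(A) = √(λ_max/λ_min) = √((2809/25) / (70225/96904336)) = 393.7600


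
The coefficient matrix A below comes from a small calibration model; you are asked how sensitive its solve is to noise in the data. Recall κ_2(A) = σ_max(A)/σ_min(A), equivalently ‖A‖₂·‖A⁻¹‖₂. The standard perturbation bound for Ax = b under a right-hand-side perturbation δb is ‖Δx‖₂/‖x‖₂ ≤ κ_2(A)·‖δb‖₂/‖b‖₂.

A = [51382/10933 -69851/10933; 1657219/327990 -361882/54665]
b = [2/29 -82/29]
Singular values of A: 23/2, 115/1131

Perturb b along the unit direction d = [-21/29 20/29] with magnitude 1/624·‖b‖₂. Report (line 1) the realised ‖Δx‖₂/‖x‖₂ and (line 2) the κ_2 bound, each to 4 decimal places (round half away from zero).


σ_max = 23/2, σ_min = 115/1131
κ = σ_max/σ_min = (23/2)/(115/1131) = 113.1000
worst-case relative error ≤ 113.1000 × 1/624 = 0.1813
solve Ax = b  →  x = [-15.8400 -11.6626]
‖b‖₂ = 2.8284 and ‖x‖₂ = 19.6703
re-solving with b+δb shifts x by Δx of norm 0.0446
realised ‖Δx‖/‖x‖ = 0.0023
realised/bound (from unrounded values) ≈ 0.0125

0.0023
0.1813


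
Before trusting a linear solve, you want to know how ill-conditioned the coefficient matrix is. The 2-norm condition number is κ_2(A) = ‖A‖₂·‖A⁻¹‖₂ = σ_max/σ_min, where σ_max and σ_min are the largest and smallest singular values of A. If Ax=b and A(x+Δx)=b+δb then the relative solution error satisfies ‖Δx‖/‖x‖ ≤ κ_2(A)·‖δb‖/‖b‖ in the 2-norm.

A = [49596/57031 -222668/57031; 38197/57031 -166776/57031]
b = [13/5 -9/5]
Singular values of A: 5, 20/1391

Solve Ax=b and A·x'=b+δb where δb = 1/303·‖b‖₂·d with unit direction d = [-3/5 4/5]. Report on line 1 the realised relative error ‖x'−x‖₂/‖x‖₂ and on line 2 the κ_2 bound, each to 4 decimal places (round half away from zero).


0.0035
1.1477

from the listed singular values, σ₁ = 5, σ_n = 20/1391
condition number: 5 ÷ (20/1391) = 347.7500
perturbation bound = 347.7500·1/303 = 1.1477
solve Ax = b  →  x = [-203.5171 -45.9963]
‖b‖₂ = 3.1623 and ‖x‖₂ = 208.6501
Δx = A⁻¹·δb where δb = 1/303·3.1623·d; ‖Δx‖ = 0.7259
realised ‖Δx‖/‖x‖ = 0.0035
tightness: 0.0035 against a bound of 1.1477 (unrounded ratio ≈ 0.0030)


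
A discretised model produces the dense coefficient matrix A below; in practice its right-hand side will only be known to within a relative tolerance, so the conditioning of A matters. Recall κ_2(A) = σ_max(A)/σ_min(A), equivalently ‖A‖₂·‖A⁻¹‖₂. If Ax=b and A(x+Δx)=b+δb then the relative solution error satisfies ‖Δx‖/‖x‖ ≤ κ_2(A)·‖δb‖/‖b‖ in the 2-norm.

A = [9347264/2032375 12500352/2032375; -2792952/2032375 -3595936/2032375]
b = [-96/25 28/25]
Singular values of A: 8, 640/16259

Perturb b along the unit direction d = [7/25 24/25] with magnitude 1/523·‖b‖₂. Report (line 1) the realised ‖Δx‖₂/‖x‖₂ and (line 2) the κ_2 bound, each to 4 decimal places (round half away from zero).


0.3886
0.3886

σ_max = 8, σ_min = 640/16259
κ_2(A) = 8 / (640/16259) = 203.2375
bound on ‖Δx‖/‖x‖: κ·ε = 203.2375·1/523 = 0.3886
solve Ax = b  →  x = [-0.3000 -0.4000]
2-norm of b is 4.0000; of x, 0.5000
with δb = [0.0021 0.0073], A·Δx = δb → ‖Δx‖ = 0.1943
realised ‖Δx‖/‖x‖ = 0.3886
so the bound is sharp here: realised error equals the bound


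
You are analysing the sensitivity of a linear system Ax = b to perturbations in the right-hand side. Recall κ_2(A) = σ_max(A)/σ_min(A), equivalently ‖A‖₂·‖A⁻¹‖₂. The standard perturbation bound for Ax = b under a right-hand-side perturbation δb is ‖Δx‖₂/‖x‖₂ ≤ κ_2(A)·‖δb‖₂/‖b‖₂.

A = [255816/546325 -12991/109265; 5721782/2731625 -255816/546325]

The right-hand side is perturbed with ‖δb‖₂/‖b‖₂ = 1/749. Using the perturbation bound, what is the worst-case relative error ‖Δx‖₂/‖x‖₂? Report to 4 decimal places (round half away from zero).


0.2170

form AᵀA = [20449039204/4438890625 -920170152/887778125; -920170152/887778125 41440201/177555625] with trace 12781109/2640625 and determinant 58564/66015625
eigenvalues of AᵀA: λ = (tr ± √(tr²−4·det))/2 = 121/25, 484/2640625
so κ_2 = √((121/25) / (484/2640625)) = 162.5000
κ_2(A)·‖δb‖/‖b‖ = 0.2170


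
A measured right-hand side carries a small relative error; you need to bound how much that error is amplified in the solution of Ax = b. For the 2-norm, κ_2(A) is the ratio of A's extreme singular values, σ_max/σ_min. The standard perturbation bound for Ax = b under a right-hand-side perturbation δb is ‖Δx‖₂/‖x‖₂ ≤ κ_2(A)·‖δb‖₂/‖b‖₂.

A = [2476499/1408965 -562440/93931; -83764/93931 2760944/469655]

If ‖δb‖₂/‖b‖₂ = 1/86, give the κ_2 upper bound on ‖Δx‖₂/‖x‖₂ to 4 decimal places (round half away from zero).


0.1722

M = AᵀA = [9169725361/2360502225 -827065096/52455605; -827065096/52455605 18467634496/262278025]. tr(M)=4173193/56169, det(M)=875213056/35105625
λ_max, λ_min = (4173193/56169 ± √10688073015960769/1971847850625)/2 = 1849/25, 473344/1404225
κ = σ_max/σ_min = (43/5)/(688/1185) = 14.8125
bound on ‖Δx‖/‖x‖: κ·ε = 14.8125·1/86 = 0.1722


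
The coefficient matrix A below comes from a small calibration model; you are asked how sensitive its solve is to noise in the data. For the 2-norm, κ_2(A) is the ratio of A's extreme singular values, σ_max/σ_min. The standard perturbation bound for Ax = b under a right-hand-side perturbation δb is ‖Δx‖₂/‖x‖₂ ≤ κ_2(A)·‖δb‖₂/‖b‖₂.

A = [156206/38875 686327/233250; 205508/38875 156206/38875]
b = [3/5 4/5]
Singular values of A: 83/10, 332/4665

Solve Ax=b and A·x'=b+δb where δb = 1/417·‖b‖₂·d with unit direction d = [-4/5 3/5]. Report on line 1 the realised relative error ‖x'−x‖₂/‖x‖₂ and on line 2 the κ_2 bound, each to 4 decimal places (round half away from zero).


0.2797
0.2797

largest singular value 83/10, smallest 332/4665
κ = σ_max/σ_min = (83/10)/(332/4665) = 116.6250
bound on ‖Δx‖/‖x‖: κ·ε = 116.6250·1/417 = 0.2797
solve Ax = b  →  x = [0.0964 0.0723]
2-norm of b is 1.0000; of x, 0.1205
re-solving with b+δb shifts x by Δx of norm 0.0337
dividing the unrounded norms, ‖Δx‖/‖x‖ = 0.2797
tightness: 0.2797 against a bound of 0.2797; the bound is attained (ratio 1)


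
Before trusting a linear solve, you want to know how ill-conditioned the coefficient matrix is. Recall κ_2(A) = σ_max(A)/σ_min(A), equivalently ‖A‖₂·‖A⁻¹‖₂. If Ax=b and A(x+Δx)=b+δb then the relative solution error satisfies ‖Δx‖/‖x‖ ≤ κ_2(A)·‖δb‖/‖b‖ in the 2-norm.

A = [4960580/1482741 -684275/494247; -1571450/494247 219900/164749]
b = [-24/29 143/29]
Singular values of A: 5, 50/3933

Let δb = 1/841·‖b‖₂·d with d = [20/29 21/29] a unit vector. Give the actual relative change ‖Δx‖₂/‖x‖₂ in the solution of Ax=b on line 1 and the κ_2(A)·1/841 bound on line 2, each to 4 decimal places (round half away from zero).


from the listed singular values, σ₁ = 5, σ_n = 50/3933
condition number: 5 ÷ (50/3933) = 393.3000
bound on ‖Δx‖/‖x‖: κ·ε = 393.3000·1/841 = 0.4677
solve Ax = b  →  x = [90.0231 218.1354]
‖b‖ = 5.0000, ‖x‖ = 235.9814
with δb = [0.0041 0.0043], A·Δx = δb → ‖Δx‖ = 0.4677
realised ‖Δx‖/‖x‖ = 0.0020
so the bound overstates the realised error by a factor of ≈ 235.9814 (computed from the unrounded values)

0.0020
0.4677


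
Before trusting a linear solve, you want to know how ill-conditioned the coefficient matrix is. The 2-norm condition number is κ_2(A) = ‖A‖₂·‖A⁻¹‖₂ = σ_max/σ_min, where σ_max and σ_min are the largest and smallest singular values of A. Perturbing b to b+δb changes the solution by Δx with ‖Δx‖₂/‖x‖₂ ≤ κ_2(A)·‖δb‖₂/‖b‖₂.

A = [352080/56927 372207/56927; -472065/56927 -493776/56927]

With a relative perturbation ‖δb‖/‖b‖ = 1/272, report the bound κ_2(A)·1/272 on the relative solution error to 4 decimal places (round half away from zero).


form AᵀA = [346805690625/3240683329 364141008000/3240683329; 364141008000/3240683329 382352789025/3240683329] with trace 867013650/3853369 and determinant 1265625/3853369
λ_max, λ_min = (867013650/3853369 ± √751693161605760000/14848452650161)/2 = 225, 5625/3853369
σ_max=√225=15, σ_min=√(5625/3853369)=(75/1963) → κ = 392.6000
bound on ‖Δx‖/‖x‖: κ·ε = 392.6000·1/272 = 1.4434

1.4434
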